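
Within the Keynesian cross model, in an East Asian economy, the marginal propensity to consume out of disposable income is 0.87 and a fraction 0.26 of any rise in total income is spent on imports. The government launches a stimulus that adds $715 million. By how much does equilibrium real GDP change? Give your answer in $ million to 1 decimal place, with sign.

Government-spending multiplier = 1/(1 − c + m) = 1/(1 − 0.87 + 0.26) = 1/0.39 ≈ 2.564.
ΔY = k × ΔG = (+$715 million) / 0.39 ≈ +$1,833.3 million.

+$1,833.3 million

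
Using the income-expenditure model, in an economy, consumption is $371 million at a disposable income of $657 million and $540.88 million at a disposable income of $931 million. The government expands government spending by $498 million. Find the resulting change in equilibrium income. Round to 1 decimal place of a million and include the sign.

MPC = ΔC/ΔYd = (540.88 − 371)/(931 − 657) = 169.88/274 = 0.62.
Spending multiplier = 1/(1 − MPC) = 1/(1 − 0.62) = 1/0.38 ≈ 2.632.
ΔY = k × ΔG = (+$498 million) / 0.38 ≈ +$1,310.5 million.

+$1,310.5 million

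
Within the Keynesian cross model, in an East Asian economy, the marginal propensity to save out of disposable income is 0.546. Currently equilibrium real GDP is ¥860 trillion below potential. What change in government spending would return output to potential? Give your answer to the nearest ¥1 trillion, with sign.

MPC = 1 − MPS = 1 − 0.546 = 0.454.
Spending multiplier = 1/(1 − MPC) = 1/(1 − 0.454) = 1/0.546 ≈ 1.832.
Need ΔY = +¥860 trillion, so ΔG = ΔY/k = (+¥860 trillion) × 0.546 ≈ +¥470 trillion.
The government should increase government spending by ¥470 trillion.

+¥470 trillion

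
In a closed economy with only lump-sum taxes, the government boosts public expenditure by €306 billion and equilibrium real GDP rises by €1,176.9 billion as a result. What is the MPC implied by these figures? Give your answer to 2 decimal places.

Implied spending multiplier k = ΔY/ΔG = 1,176.9/306 ≈ 3.8461.
Since k = 1/(1 − MPC), MPC = 1 − 1/k = 1 − ΔG/ΔY = 1 − 306/1,176.9 ≈ 0.74.

0.74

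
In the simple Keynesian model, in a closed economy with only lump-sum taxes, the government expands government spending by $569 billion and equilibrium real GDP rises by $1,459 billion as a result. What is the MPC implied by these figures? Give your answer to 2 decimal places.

0.61

Implied spending multiplier k = ΔY/ΔG = 1,459/569 ≈ 2.5641.
Since k = 1/(1 − MPC), MPC = 1 − 1/k = 1 − ΔG/ΔY = 1 − 569/1,459 ≈ 0.61.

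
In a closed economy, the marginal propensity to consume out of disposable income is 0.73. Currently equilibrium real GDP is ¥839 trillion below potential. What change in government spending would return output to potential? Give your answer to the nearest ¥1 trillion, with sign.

+¥227 trillion

Spending multiplier = 1/(1 − MPC) = 1/(1 − 0.73) = 1/0.27 ≈ 3.704.
Need ΔY = +¥839 trillion, so ΔG = ΔY/k = (+¥839 trillion) × 0.27 ≈ +¥227 trillion.
The government should increase government spending by ¥227 trillion.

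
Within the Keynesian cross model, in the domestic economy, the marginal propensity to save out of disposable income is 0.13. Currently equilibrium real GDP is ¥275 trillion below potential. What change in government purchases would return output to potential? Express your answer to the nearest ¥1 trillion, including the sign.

MPC = 1 − MPS = 1 − 0.13 = 0.87.
Spending multiplier = 1/(1 − MPC) = 1/(1 − 0.87) = 1/0.13 ≈ 7.692.
Need ΔY = +¥275 trillion, so ΔG = ΔY/k = (+¥275 trillion) × 0.13 ≈ +¥36 trillion.
The government should increase government purchases by ¥36 trillion.

+¥36 trillion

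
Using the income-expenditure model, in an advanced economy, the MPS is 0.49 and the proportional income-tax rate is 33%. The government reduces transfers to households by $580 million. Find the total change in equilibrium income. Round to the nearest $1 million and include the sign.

MPC = 1 − MPS = 1 − 0.49 = 0.51.
The transfer change shifts disposable income by −$580 million, so first-round consumption changes by c·ΔTR = 0.51 × (−$580 million) = −$295.8 million.
Expenditure multiplier = 1/(1 − c(1−t)) = 1/(1 − 0.51×0.67) = 1/0.6583 ≈ 1.519.
The transfer multiplier is c × k ≈ 0.775, so ΔY = k × (c·ΔTR) = (−$295.8 million) / 0.6583 ≈ −$449 million.

−$449 million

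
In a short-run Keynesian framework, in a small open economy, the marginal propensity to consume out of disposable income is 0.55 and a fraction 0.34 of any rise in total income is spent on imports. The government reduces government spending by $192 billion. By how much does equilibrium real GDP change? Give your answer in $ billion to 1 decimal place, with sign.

Spending multiplier = 1/(1 − c + m) = 1/(1 − 0.55 + 0.34) = 1/0.79 ≈ 1.266.
ΔY = k × ΔG = (−$192 billion) / 0.79 ≈ −$243 billion.

−$243.0 billion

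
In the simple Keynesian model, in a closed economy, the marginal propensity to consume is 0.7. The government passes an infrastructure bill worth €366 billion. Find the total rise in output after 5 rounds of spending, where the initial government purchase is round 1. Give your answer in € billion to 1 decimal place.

Round 1 adds ΔG = €366 billion; each later round is MPC = 0.7 times the previous.
After 5 rounds: 366 + 256.2 + 179.34 + 125.538 + 87.8766 = ΔG·(1 − c^5)/(1 − c) = 366 × (1 − 0.16807)/0.3 ≈ €1,015 billion.

€1,015.0 billion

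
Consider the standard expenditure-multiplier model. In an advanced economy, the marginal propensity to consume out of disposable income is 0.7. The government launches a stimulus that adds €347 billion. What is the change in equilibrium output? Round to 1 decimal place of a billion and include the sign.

Spending multiplier = 1/(1 − MPC) = 1/(1 − 0.7) = 1/0.3 ≈ 3.333.
ΔY = k × ΔG = (+€347 billion) / 0.3 ≈ +€1,156.7 billion.

+€1,156.7 billion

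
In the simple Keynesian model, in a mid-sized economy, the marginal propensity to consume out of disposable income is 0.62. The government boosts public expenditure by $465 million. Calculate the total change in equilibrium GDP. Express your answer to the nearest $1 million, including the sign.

+$1,224 million

Expenditure multiplier = 1/(1 − MPC) = 1/(1 − 0.62) = 1/0.38 ≈ 2.632.
ΔY = k × ΔG = (+$465 million) / 0.38 ≈ +$1,224 million.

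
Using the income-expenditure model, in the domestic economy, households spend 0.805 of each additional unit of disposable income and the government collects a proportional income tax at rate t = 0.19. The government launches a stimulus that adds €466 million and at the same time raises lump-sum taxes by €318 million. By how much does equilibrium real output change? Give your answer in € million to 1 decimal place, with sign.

+€603.6 million

Expenditure multiplier = 1/(1 − c(1−t)) = 1/(1 − 0.805×0.81) = 1/0.34795 ≈ 2.874.
ΔG contributes k·ΔG = (+€466 million) / 0.34795 ≈ +€1,339.3 million.
ΔT of +€318 million changes first-round spending by −c·ΔT = −€255.99 million, contributing k·(−c·ΔT) = (−€255.99 million) / 0.34795 ≈ −€735.7 million.
Net ΔY = k(ΔG − c·ΔT) = (+€210.01 million) / 0.34795 ≈ +€603.6 million.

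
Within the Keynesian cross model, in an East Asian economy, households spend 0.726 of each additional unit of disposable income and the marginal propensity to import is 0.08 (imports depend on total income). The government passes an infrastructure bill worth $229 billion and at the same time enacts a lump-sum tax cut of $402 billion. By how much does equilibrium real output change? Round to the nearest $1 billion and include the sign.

Expenditure multiplier = 1/(1 − c + m) = 1/(1 − 0.726 + 0.08) = 1/0.354 ≈ 2.825.
ΔG contributes k·ΔG = (+$229 billion) / 0.354 ≈ +$646.9 billion.
ΔT of −$402 billion changes first-round spending by −c·ΔT = +$291.852 billion, contributing k·(−c·ΔT) = (+$291.852 billion) / 0.354 ≈ +$824.4 billion.
Net ΔY = k(ΔG − c·ΔT) = (+$520.852 billion) / 0.354 ≈ +$1,471 billion.

+$1,471 billion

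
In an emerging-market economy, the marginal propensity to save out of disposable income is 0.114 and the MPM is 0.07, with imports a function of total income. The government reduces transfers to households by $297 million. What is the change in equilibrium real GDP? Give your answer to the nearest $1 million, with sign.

−$1,430 million

MPC = 1 − MPS = 1 − 0.114 = 0.886.
The transfer change shifts disposable income by −$297 million, so first-round consumption changes by c·ΔTR = 0.886 × (−$297 million) = −$263.142 million.
Expenditure multiplier = 1/(1 − c + m) = 1/(1 − 0.886 + 0.07) = 1/0.184 ≈ 5.435.
The transfer multiplier is c × k ≈ 4.815, so ΔY = k × (c·ΔTR) = (−$263.142 million) / 0.184 ≈ −$1,430 million.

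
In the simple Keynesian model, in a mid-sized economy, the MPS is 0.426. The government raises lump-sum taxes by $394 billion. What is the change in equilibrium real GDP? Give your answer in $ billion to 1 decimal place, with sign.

MPC = 1 − MPS = 1 − 0.426 = 0.574.
A lump-sum tax change of +$394 billion shifts disposable income by −$394 billion; first-round consumption changes by −c × ΔT = −0.574 × (+$394 billion) = −$226.156 billion.
Expenditure multiplier = 1/(1 − MPC) = 1/(1 − 0.574) = 1/0.426 ≈ 2.347.
The tax multiplier is −c × k ≈ −1.347, so ΔY = k × (−c·ΔT) = (−$226.156 billion) / 0.426 ≈ −$530.9 billion.

−$530.9 billion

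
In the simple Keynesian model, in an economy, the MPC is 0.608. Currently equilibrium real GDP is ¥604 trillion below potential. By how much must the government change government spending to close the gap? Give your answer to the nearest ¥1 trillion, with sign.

+¥237 trillion

Spending multiplier = 1/(1 − MPC) = 1/(1 − 0.608) = 1/0.392 ≈ 2.551.
Need ΔY = +¥604 trillion, so ΔG = ΔY/k = (+¥604 trillion) × 0.392 ≈ +¥237 trillion.
The government should increase government spending by ¥237 trillion.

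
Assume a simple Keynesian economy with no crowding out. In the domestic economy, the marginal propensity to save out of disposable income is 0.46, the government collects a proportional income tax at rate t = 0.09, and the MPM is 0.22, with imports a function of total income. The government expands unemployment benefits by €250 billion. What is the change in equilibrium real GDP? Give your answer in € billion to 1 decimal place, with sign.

MPC = 1 − MPS = 1 − 0.46 = 0.54.
The transfer change shifts disposable income by +€250 billion, so first-round consumption changes by c·ΔTR = 0.54 × (+€250 billion) = +€135 billion.
Expenditure multiplier = 1/(1 − c(1−t) + m) = 1/(1 − 0.54×0.91 + 0.22) = 1/0.7286 ≈ 1.372.
The transfer multiplier is c × k ≈ 0.741, so ΔY = k × (c·ΔTR) = (+€135 billion) / 0.7286 ≈ +€185.3 billion.

+€185.3 billion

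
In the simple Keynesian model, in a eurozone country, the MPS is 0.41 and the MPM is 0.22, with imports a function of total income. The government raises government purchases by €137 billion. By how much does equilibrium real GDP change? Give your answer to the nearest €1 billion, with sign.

MPC = 1 − MPS = 1 − 0.41 = 0.59.
Government-spending multiplier = 1/(1 − c + m) = 1/(1 − 0.59 + 0.22) = 1/0.63 ≈ 1.587.
ΔY = k × ΔG = (+€137 billion) / 0.63 ≈ +€217 billion.

+€217 billion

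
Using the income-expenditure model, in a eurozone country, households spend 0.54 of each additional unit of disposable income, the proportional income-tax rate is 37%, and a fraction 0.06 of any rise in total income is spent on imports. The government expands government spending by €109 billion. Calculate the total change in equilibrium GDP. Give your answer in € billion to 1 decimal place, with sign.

Spending multiplier = 1/(1 − c(1−t) + m) = 1/(1 − 0.54×0.63 + 0.06) = 1/0.7198 ≈ 1.389.
ΔY = k × ΔG = (+€109 billion) / 0.7198 ≈ +€151.4 billion.

+€151.4 billion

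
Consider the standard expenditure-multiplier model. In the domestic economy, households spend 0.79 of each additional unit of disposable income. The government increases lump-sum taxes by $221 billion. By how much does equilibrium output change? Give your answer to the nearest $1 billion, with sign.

A lump-sum tax change of +$221 billion shifts disposable income by −$221 billion; first-round consumption changes by −c × ΔT = −0.79 × (+$221 billion) = −$174.59 billion.
Expenditure multiplier = 1/(1 − MPC) = 1/(1 − 0.79) = 1/0.21 ≈ 4.762.
The tax multiplier is −c × k ≈ −3.762, so ΔY = k × (−c·ΔT) = (−$174.59 billion) / 0.21 ≈ −$831 billion.

−$831 billion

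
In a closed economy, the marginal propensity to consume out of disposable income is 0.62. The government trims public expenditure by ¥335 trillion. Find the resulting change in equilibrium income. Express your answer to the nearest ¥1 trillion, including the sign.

Government-spending multiplier = 1/(1 − MPC) = 1/(1 − 0.62) = 1/0.38 ≈ 2.632.
ΔY = k × ΔG = (−¥335 trillion) / 0.38 ≈ −¥882 trillion.

−¥882 trillion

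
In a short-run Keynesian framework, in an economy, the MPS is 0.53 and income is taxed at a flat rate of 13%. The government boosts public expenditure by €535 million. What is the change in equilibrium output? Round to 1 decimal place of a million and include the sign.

MPC = 1 − MPS = 1 − 0.53 = 0.47.
Expenditure multiplier = 1/(1 − c(1−t)) = 1/(1 − 0.47×0.87) = 1/0.5911 ≈ 1.692.
ΔY = k × ΔG = (+€535 million) / 0.5911 ≈ +€905.1 million.

+€905.1 million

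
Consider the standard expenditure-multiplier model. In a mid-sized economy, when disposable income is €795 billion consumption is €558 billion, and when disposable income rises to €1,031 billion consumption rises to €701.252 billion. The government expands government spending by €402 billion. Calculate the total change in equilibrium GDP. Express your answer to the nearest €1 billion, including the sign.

MPC = ΔC/ΔYd = (701.252 − 558)/(1,031 − 795) = 143.252/236 = 0.607.
Expenditure multiplier = 1/(1 − MPC) = 1/(1 − 0.607) = 1/0.393 ≈ 2.545.
ΔY = k × ΔG = (+€402 billion) / 0.393 ≈ +€1,023 billion.

+€1,023 billion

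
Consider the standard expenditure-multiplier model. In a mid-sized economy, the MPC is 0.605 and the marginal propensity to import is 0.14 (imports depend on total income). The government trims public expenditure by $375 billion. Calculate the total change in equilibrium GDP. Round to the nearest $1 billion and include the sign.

−$701 billion

Government-spending multiplier = 1/(1 − c + m) = 1/(1 − 0.605 + 0.14) = 1/0.535 ≈ 1.869.
ΔY = k × ΔG = (−$375 billion) / 0.535 ≈ −$701 billion.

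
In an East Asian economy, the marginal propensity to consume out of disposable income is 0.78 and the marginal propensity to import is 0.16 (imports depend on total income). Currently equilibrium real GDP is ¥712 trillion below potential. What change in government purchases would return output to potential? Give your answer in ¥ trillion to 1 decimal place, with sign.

+¥270.6 trillion

Spending multiplier = 1/(1 − c + m) = 1/(1 − 0.78 + 0.16) = 1/0.38 ≈ 2.632.
Need ΔY = +¥712 trillion, so ΔG = ΔY/k = (+¥712 trillion) × 0.38 ≈ +¥270.6 trillion.
The government should increase government purchases by ¥270.6 trillion.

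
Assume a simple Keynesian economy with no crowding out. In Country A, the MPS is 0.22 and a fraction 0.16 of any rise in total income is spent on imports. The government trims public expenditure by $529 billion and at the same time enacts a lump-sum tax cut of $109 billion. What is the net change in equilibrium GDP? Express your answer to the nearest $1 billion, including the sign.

−$1,168 billion

MPC = 1 − MPS = 1 − 0.22 = 0.78.
Expenditure multiplier = 1/(1 − c + m) = 1/(1 − 0.78 + 0.16) = 1/0.38 ≈ 2.632.
ΔG contributes k·ΔG = (−$529 billion) / 0.38 ≈ −$1,392.1 billion.
ΔT of −$109 billion changes first-round spending by −c·ΔT = +$85.02 billion, contributing k·(−c·ΔT) = (+$85.02 billion) / 0.38 ≈ +$223.7 billion.
Net ΔY = k(ΔG − c·ΔT) = (−$443.98 billion) / 0.38 ≈ −$1,168 billion.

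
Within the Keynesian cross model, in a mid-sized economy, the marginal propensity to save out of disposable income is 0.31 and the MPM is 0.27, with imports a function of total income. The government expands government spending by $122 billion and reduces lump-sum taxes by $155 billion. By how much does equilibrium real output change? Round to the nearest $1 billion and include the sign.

+$395 billion

MPC = 1 − MPS = 1 − 0.31 = 0.69.
Expenditure multiplier = 1/(1 − c + m) = 1/(1 − 0.69 + 0.27) = 1/0.58 ≈ 1.724.
ΔG contributes k·ΔG = (+$122 billion) / 0.58 ≈ +$210.3 billion.
ΔT of −$155 billion changes first-round spending by −c·ΔT = +$106.95 billion, contributing k·(−c·ΔT) = (+$106.95 billion) / 0.58 ≈ +$184.4 billion.
Net ΔY = k(ΔG − c·ΔT) = (+$228.95 billion) / 0.58 ≈ +$395 billion.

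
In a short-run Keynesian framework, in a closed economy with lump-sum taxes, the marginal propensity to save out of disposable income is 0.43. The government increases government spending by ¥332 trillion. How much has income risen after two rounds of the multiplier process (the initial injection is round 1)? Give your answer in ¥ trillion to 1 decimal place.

MPC = 1 − MPS = 1 − 0.43 = 0.57.
Round 1 adds ΔG = ¥332 trillion; each later round is MPC = 0.57 times the previous.
After 2 rounds: 332 + 189.24 = ΔG·(1 − c^2)/(1 − c) = 332 × (1 − 0.3249)/0.43 ≈ ¥521.2 trillion.

¥521.2 trillion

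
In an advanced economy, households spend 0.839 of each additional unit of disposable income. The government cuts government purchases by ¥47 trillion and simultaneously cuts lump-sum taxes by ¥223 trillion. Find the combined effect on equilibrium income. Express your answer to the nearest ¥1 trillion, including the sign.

+¥870 trillion

Expenditure multiplier = 1/(1 − MPC) = 1/(1 − 0.839) = 1/0.161 ≈ 6.211.
ΔG contributes k·ΔG = (−¥47 trillion) / 0.161 ≈ −¥291.9 trillion.
ΔT of −¥223 trillion changes first-round spending by −c·ΔT = +¥187.097 trillion, contributing k·(−c·ΔT) = (+¥187.097 trillion) / 0.161 ≈ +¥1,162.1 trillion.
Net ΔY = k(ΔG − c·ΔT) = (+¥140.097 trillion) / 0.161 ≈ +¥870 trillion.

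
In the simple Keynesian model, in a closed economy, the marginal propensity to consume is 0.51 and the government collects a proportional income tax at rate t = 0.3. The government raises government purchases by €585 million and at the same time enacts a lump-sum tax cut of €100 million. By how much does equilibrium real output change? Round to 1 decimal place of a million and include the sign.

+€989.1 million

Expenditure multiplier = 1/(1 − c(1−t)) = 1/(1 − 0.51×0.7) = 1/0.643 ≈ 1.555.
ΔG contributes k·ΔG = (+€585 million) / 0.643 ≈ +€909.8 million.
ΔT of −€100 million changes first-round spending by −c·ΔT = +€51 million, contributing k·(−c·ΔT) = (+€51 million) / 0.643 ≈ +€79.3 million.
Net ΔY = k(ΔG − c·ΔT) = (+€636 million) / 0.643 ≈ +€989.1 million.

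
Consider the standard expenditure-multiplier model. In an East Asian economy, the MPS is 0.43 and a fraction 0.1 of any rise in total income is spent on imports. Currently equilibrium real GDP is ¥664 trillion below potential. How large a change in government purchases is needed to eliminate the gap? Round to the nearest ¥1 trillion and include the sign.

+¥352 trillion

MPC = 1 − MPS = 1 − 0.43 = 0.57.
Spending multiplier = 1/(1 − c + m) = 1/(1 − 0.57 + 0.1) = 1/0.53 ≈ 1.887.
Need ΔY = +¥664 trillion, so ΔG = ΔY/k = (+¥664 trillion) × 0.53 ≈ +¥352 trillion.
The government should increase government purchases by ¥352 trillion.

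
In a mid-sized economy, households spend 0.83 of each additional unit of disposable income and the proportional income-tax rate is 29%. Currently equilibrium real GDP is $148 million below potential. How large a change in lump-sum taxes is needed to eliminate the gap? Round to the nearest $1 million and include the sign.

Spending multiplier = 1/(1 − c(1−t)) = 1/(1 − 0.83×0.71) = 1/0.4107 ≈ 2.435.
Tax multiplier = −c·k = −0.83/0.4107 ≈ −2.021. Need ΔY = +$148 million, so ΔT = ΔY/(−c·k) = −(+$148 million) × 0.4107 / 0.83 ≈ −$73 million.
The government should cut lump-sum taxes by $73 million.

−$73 million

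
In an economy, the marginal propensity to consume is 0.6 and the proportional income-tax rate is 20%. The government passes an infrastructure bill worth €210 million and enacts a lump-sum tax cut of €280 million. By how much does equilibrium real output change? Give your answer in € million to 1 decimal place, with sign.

+€726.9 million

Expenditure multiplier = 1/(1 − c(1−t)) = 1/(1 − 0.6×0.8) = 1/0.52 ≈ 1.923.
ΔG contributes k·ΔG = (+€210 million) / 0.52 ≈ +€403.8 million.
ΔT of −€280 million changes first-round spending by −c·ΔT = +€168 million, contributing k·(−c·ΔT) = (+€168 million) / 0.52 ≈ +€323.1 million.
Net ΔY = k(ΔG − c·ΔT) = (+€378 million) / 0.52 ≈ +€726.9 million.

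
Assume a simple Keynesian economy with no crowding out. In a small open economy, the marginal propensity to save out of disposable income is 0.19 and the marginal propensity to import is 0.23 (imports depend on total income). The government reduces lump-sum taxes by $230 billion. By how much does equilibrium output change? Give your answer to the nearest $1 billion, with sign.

MPC = 1 − MPS = 1 − 0.19 = 0.81.
A lump-sum tax change of −$230 billion shifts disposable income by +$230 billion; first-round consumption changes by −c × ΔT = −0.81 × (−$230 billion) = +$186.3 billion.
Expenditure multiplier = 1/(1 − c + m) = 1/(1 − 0.81 + 0.23) = 1/0.42 ≈ 2.381.
The tax multiplier is −c × k ≈ −1.929, so ΔY = k × (−c·ΔT) = (+$186.3 billion) / 0.42 ≈ +$444 billion.

+$444 billion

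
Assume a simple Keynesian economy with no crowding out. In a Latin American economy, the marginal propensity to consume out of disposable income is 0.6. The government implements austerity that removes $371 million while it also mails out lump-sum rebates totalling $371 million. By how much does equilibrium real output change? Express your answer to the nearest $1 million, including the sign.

Expenditure multiplier = 1/(1 − MPC) = 1/(1 − 0.6) = 1/0.4 = 2.5.
ΔG contributes k·ΔG = (−$371 million) / 0.4 = −$927.5 million.
ΔT of −$371 million changes first-round spending by −c·ΔT = +$222.6 million, contributing k·(−c·ΔT) = (+$222.6 million) / 0.4 = +$556.5 million.
With ΔG = ΔT and no other leakages, the balanced-budget multiplier is 1, so ΔY = ΔG = −$371 million.

−$371 million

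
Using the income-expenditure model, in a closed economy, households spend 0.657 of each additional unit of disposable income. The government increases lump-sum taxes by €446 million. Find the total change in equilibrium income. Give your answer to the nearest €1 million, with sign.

A lump-sum tax change of +€446 million shifts disposable income by −€446 million; first-round consumption changes by −c × ΔT = −0.657 × (+€446 million) = −€293.022 million.
Expenditure multiplier = 1/(1 − MPC) = 1/(1 − 0.657) = 1/0.343 ≈ 2.915.
The tax multiplier is −c × k ≈ −1.915, so ΔY = k × (−c·ΔT) = (−€293.022 million) / 0.343 ≈ −€854 million.

−€854 million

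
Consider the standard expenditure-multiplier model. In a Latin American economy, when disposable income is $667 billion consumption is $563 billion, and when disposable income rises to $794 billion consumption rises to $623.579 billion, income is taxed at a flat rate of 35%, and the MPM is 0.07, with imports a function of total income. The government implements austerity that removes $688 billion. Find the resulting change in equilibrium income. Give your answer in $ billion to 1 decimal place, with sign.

MPC = ΔC/ΔYd = (623.579 − 563)/(794 − 667) = 60.579/127 = 0.477.
Expenditure multiplier = 1/(1 − c(1−t) + m) = 1/(1 − 0.477×0.65 + 0.07) = 1/0.75995 ≈ 1.316.
ΔY = k × ΔG = (−$688 billion) / 0.75995 ≈ −$905.3 billion.

−$905.3 billion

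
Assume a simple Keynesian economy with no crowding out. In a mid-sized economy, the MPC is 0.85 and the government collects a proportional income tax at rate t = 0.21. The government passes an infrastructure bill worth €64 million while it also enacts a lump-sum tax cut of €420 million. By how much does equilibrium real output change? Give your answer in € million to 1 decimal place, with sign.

Expenditure multiplier = 1/(1 − c(1−t)) = 1/(1 − 0.85×0.79) = 1/0.3285 ≈ 3.044.
ΔG contributes k·ΔG = (+€64 million) / 0.3285 ≈ +€194.8 million.
ΔT of −€420 million changes first-round spending by −c·ΔT = +€357 million, contributing k·(−c·ΔT) = (+€357 million) / 0.3285 ≈ +€1,086.8 million.
Net ΔY = k(ΔG − c·ΔT) = (+€421 million) / 0.3285 ≈ +€1,281.6 million.

+€1,281.6 million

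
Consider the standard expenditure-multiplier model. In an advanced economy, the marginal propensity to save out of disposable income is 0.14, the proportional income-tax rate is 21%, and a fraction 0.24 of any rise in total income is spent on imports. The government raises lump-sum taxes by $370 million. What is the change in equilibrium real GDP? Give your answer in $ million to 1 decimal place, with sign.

−$567.6 million

MPC = 1 − MPS = 1 − 0.14 = 0.86.
A lump-sum tax change of +$370 million shifts disposable income by −$370 million; first-round consumption changes by −c × ΔT = −0.86 × (+$370 million) = −$318.2 million.
Expenditure multiplier = 1/(1 − c(1−t) + m) = 1/(1 − 0.86×0.79 + 0.24) = 1/0.5606 ≈ 1.784.
The tax multiplier is −c × k ≈ −1.534, so ΔY = k × (−c·ΔT) = (−$318.2 million) / 0.5606 ≈ −$567.6 million.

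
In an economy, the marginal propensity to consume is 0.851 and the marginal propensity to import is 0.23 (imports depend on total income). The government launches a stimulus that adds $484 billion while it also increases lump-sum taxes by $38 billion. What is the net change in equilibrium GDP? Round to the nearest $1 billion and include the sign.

+$1,192 billion

Expenditure multiplier = 1/(1 − c + m) = 1/(1 − 0.851 + 0.23) = 1/0.379 ≈ 2.639.
ΔG contributes k·ΔG = (+$484 billion) / 0.379 ≈ +$1,277 billion.
ΔT of +$38 billion changes first-round spending by −c·ΔT = −$32.338 billion, contributing k·(−c·ΔT) = (−$32.338 billion) / 0.379 ≈ −$85.3 billion.
Net ΔY = k(ΔG − c·ΔT) = (+$451.662 billion) / 0.379 ≈ +$1,192 billion.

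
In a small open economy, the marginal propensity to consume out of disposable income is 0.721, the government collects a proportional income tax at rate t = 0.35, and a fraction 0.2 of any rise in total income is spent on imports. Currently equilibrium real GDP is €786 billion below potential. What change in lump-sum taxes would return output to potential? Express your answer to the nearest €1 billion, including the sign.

−€797 billion

Spending multiplier = 1/(1 − c(1−t) + m) = 1/(1 − 0.721×0.65 + 0.2) = 1/0.73135 ≈ 1.367.
Tax multiplier = −c·k = −0.721/0.73135 ≈ −0.986. Need ΔY = +€786 billion, so ΔT = ΔY/(−c·k) = −(+€786 billion) × 0.73135 / 0.721 ≈ −€797 billion.
The government should cut lump-sum taxes by €797 billion.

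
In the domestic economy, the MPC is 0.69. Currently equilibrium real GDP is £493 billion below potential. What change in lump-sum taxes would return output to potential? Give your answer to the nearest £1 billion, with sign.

−£221 billion

Spending multiplier = 1/(1 − MPC) = 1/(1 − 0.69) = 1/0.31 ≈ 3.226.
Tax multiplier = −c·k = −0.69/0.31 ≈ −2.226. Need ΔY = +£493 billion, so ΔT = ΔY/(−c·k) = −(+£493 billion) × 0.31 / 0.69 ≈ −£221 billion.
The government should cut lump-sum taxes by £221 billion.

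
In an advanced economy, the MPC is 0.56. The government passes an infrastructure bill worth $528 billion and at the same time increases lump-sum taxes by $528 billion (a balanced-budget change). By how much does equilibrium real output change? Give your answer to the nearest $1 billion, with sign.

Expenditure multiplier = 1/(1 − MPC) = 1/(1 − 0.56) = 1/0.44 ≈ 2.273.
ΔG contributes k·ΔG = (+$528 billion) / 0.44 = +$1,200 billion.
ΔT of +$528 billion changes first-round spending by −c·ΔT = −$295.68 billion, contributing k·(−c·ΔT) = (−$295.68 billion) / 0.44 = −$672 billion.
With ΔG = ΔT and no other leakages, the balanced-budget multiplier is 1, so ΔY = ΔG = +$528 billion.

+$528 billion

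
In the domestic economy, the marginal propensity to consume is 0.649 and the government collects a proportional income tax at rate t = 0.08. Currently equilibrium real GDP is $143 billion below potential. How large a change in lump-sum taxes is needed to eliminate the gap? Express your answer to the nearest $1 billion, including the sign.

Spending multiplier = 1/(1 − c(1−t)) = 1/(1 − 0.649×0.92) = 1/0.40292 ≈ 2.482.
Tax multiplier = −c·k = −0.649/0.40292 ≈ −1.611. Need ΔY = +$143 billion, so ΔT = ΔY/(−c·k) = −(+$143 billion) × 0.40292 / 0.649 ≈ −$89 billion.
The government should cut lump-sum taxes by $89 billion.

−$89 billion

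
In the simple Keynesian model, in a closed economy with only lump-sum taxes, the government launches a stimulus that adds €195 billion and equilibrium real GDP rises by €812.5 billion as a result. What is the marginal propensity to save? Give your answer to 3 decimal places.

0.240

Implied spending multiplier k = ΔY/ΔG = 812.5/195 ≈ 4.1667.
Since k = 1/(1 − MPC), MPC = 1 − 1/k = 1 − ΔG/ΔY = 1 − 195/812.5 = 0.760.
MPS = 1 − MPC = 0.240.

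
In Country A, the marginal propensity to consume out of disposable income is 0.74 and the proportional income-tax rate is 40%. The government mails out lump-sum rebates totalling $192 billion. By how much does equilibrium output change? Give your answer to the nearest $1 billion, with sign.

A lump-sum tax change of −$192 billion shifts disposable income by +$192 billion; first-round consumption changes by −c × ΔT = −0.74 × (−$192 billion) = +$142.08 billion.
Expenditure multiplier = 1/(1 − c(1−t)) = 1/(1 − 0.74×0.6) = 1/0.556 ≈ 1.799.
The tax multiplier is −c × k ≈ −1.331, so ΔY = k × (−c·ΔT) = (+$142.08 billion) / 0.556 ≈ +$256 billion.

+$256 billion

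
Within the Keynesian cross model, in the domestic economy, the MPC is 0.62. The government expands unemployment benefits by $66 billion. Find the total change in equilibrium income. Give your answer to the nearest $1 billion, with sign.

The transfer change shifts disposable income by +$66 billion, so first-round consumption changes by c·ΔTR = 0.62 × (+$66 billion) = +$40.92 billion.
Expenditure multiplier = 1/(1 − MPC) = 1/(1 − 0.62) = 1/0.38 ≈ 2.632.
The transfer multiplier is c × k ≈ 1.632, so ΔY = k × (c·ΔTR) = (+$40.92 billion) / 0.38 ≈ +$108 billion.

+$108 billion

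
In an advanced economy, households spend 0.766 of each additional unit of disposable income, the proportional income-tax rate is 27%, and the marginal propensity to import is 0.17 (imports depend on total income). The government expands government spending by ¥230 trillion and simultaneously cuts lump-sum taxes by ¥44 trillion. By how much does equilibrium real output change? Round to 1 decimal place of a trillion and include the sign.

Expenditure multiplier = 1/(1 − c(1−t) + m) = 1/(1 − 0.766×0.73 + 0.17) = 1/0.61082 ≈ 1.637.
ΔG contributes k·ΔG = (+¥230 trillion) / 0.61082 ≈ +¥376.5 trillion.
ΔT of −¥44 trillion changes first-round spending by −c·ΔT = +¥33.704 trillion, contributing k·(−c·ΔT) = (+¥33.704 trillion) / 0.61082 ≈ +¥55.2 trillion.
Net ΔY = k(ΔG − c·ΔT) = (+¥263.704 trillion) / 0.61082 ≈ +¥431.7 trillion.

+¥431.7 trillion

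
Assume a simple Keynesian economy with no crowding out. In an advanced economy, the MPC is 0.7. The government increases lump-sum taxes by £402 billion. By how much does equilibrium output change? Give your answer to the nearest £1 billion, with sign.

A lump-sum tax change of +£402 billion shifts disposable income by −£402 billion; first-round consumption changes by −c × ΔT = −0.7 × (+£402 billion) = −£281.4 billion.
Expenditure multiplier = 1/(1 − MPC) = 1/(1 − 0.7) = 1/0.3 ≈ 3.333.
The tax multiplier is −c × k ≈ −2.333, so ΔY = k × (−c·ΔT) = (−£281.4 billion) / 0.3 = −£938 billion.

−£938 billion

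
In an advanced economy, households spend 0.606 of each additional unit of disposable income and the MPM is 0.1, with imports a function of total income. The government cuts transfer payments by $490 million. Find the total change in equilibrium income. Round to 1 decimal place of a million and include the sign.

−$601.1 million

The transfer change shifts disposable income by −$490 million, so first-round consumption changes by c·ΔTR = 0.606 × (−$490 million) = −$296.94 million.
Expenditure multiplier = 1/(1 − c + m) = 1/(1 − 0.606 + 0.1) = 1/0.494 ≈ 2.024.
The transfer multiplier is c × k ≈ 1.227, so ΔY = k × (c·ΔTR) = (−$296.94 million) / 0.494 ≈ −$601.1 million.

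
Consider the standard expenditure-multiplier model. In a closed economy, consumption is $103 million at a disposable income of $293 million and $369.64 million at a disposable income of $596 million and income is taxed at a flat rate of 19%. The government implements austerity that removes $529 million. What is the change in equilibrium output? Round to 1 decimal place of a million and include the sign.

−$1,841.9 million

MPC = ΔC/ΔYd = (369.64 − 103)/(596 − 293) = 266.64/303 = 0.88.
Spending multiplier = 1/(1 − c(1−t)) = 1/(1 − 0.88×0.81) = 1/0.2872 ≈ 3.482.
ΔY = k × ΔG = (−$529 million) / 0.2872 ≈ −$1,841.9 million.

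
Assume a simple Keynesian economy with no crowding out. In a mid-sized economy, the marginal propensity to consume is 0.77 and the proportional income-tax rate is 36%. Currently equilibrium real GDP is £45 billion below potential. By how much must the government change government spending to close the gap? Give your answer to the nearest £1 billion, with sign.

+£23 billion

Spending multiplier = 1/(1 − c(1−t)) = 1/(1 − 0.77×0.64) = 1/0.5072 ≈ 1.972.
Need ΔY = +£45 billion, so ΔG = ΔY/k = (+£45 billion) × 0.5072 ≈ +£23 billion.
The government should increase government spending by £23 billion.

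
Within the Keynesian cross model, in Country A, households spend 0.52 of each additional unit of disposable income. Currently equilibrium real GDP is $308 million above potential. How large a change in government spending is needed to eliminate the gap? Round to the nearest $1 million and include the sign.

−$148 million

Spending multiplier = 1/(1 − MPC) = 1/(1 − 0.52) = 1/0.48 ≈ 2.083.
Need ΔY = −$308 million, so ΔG = ΔY/k = (−$308 million) × 0.48 ≈ −$148 million.
The government should cut government spending by $148 million.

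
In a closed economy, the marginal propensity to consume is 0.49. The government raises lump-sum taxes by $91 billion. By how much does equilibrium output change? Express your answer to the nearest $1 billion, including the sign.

−$87 billion

A lump-sum tax change of +$91 billion shifts disposable income by −$91 billion; first-round consumption changes by −c × ΔT = −0.49 × (+$91 billion) = −$44.59 billion.
Expenditure multiplier = 1/(1 − MPC) = 1/(1 − 0.49) = 1/0.51 ≈ 1.961.
The tax multiplier is −c × k ≈ −0.961, so ΔY = k × (−c·ΔT) = (−$44.59 billion) / 0.51 ≈ −$87 billion.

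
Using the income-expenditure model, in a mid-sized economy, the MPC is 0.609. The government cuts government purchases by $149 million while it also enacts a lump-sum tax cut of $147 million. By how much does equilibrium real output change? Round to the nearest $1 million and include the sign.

Expenditure multiplier = 1/(1 − MPC) = 1/(1 − 0.609) = 1/0.391 ≈ 2.558.
ΔG contributes k·ΔG = (−$149 million) / 0.391 ≈ −$381.1 million.
ΔT of −$147 million changes first-round spending by −c·ΔT = +$89.523 million, contributing k·(−c·ΔT) = (+$89.523 million) / 0.391 ≈ +$229 million.
Net ΔY = k(ΔG − c·ΔT) = (−$59.477 million) / 0.391 ≈ −$152 million.

−$152 million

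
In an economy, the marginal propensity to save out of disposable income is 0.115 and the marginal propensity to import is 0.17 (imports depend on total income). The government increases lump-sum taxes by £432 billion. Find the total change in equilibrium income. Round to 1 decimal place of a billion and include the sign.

MPC = 1 − MPS = 1 − 0.115 = 0.885.
A lump-sum tax change of +£432 billion shifts disposable income by −£432 billion; first-round consumption changes by −c × ΔT = −0.885 × (+£432 billion) = −£382.32 billion.
Expenditure multiplier = 1/(1 − c + m) = 1/(1 − 0.885 + 0.17) = 1/0.285 ≈ 3.509.
The tax multiplier is −c × k ≈ −3.105, so ΔY = k × (−c·ΔT) = (−£382.32 billion) / 0.285 ≈ −£1,341.5 billion.

−£1,341.5 billion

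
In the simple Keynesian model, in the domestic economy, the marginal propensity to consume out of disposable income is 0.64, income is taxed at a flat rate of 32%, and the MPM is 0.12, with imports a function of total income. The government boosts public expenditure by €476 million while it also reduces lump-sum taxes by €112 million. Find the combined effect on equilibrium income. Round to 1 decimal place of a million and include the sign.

+€799.8 million

Expenditure multiplier = 1/(1 − c(1−t) + m) = 1/(1 − 0.64×0.68 + 0.12) = 1/0.6848 ≈ 1.46.
ΔG contributes k·ΔG = (+€476 million) / 0.6848 ≈ +€695.1 million.
ΔT of −€112 million changes first-round spending by −c·ΔT = +€71.68 million, contributing k·(−c·ΔT) = (+€71.68 million) / 0.6848 ≈ +€104.7 million.
Net ΔY = k(ΔG − c·ΔT) = (+€547.68 million) / 0.6848 ≈ +€799.8 million.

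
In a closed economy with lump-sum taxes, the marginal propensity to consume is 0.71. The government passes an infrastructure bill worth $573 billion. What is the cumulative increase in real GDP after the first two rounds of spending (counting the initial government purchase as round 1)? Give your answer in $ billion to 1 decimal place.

Round 1 adds ΔG = $573 billion; each later round is MPC = 0.71 times the previous.
After 2 rounds: 573 + 406.83 = ΔG·(1 − c^2)/(1 − c) = 573 × (1 − 0.5041)/0.29 ≈ $979.8 billion.

$979.8 billion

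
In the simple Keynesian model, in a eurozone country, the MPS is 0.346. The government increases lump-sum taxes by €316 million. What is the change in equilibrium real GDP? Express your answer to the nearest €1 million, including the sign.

−€597 million

MPC = 1 − MPS = 1 − 0.346 = 0.654.
A lump-sum tax change of +€316 million shifts disposable income by −€316 million; first-round consumption changes by −c × ΔT = −0.654 × (+€316 million) = −€206.664 million.
Expenditure multiplier = 1/(1 − MPC) = 1/(1 − 0.654) = 1/0.346 ≈ 2.89.
The tax multiplier is −c × k ≈ −1.89, so ΔY = k × (−c·ΔT) = (−€206.664 million) / 0.346 ≈ −€597 million.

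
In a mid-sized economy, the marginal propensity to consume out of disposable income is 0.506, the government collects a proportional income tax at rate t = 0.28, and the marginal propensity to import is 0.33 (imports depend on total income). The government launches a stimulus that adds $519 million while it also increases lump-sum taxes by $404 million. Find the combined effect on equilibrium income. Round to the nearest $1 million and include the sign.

+$326 million

Expenditure multiplier = 1/(1 − c(1−t) + m) = 1/(1 − 0.506×0.72 + 0.33) = 1/0.96568 ≈ 1.036.
ΔG contributes k·ΔG = (+$519 million) / 0.96568 ≈ +$537.4 million.
ΔT of +$404 million changes first-round spending by −c·ΔT = −$204.424 million, contributing k·(−c·ΔT) = (−$204.424 million) / 0.96568 ≈ −$211.7 million.
Net ΔY = k(ΔG − c·ΔT) = (+$314.576 million) / 0.96568 ≈ +$326 million.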